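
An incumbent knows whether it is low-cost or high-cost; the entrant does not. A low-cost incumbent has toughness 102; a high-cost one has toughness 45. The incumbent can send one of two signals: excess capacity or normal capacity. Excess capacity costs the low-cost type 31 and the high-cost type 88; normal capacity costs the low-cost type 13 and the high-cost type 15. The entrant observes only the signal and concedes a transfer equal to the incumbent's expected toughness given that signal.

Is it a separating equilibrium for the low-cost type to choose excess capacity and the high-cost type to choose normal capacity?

Yes

If types separate, excess capacity earns payment 102 and normal capacity earns 45.
Low-cost: excess capacity gives 102 − 31 = 71; normal capacity gives 45 − 13 = 32. No deviation. ✓
High-cost: normal capacity gives 45 − 15 = 30; excess capacity gives 102 − 88 = 14. No deviation. ✓
Neither type gains from mimicking the other.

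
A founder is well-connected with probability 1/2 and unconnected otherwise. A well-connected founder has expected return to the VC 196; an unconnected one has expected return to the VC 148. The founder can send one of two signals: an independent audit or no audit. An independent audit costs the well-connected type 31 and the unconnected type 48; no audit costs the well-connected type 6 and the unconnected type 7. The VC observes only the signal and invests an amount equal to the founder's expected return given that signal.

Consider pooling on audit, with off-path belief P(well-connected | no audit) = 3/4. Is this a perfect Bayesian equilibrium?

At the pooled signal (audit) the VC holds the prior 1/2 and pays 1/2·196 + 1/2·148 = 172. Off-path (no audit) belief 3/4 gives 3/4·196 + 1/4·148 = 184.
Well-connected: audit gives 172 − 31 = 141; no audit gives 184 − 6 = 178. Deviates. ✗
Unconnected: audit gives 172 − 48 = 124; no audit gives 184 − 7 = 177. Deviates. ✗

No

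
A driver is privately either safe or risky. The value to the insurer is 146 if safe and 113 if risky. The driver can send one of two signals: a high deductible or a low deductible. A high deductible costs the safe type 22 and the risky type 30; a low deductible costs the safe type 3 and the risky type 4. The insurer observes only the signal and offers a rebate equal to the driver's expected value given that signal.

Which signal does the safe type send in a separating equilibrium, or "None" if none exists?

Try safe → high deductible, risky → low deductible:
  If types separate, high deductible earns payment 146 and low deductible earns 113.
  Safe: high deductible gives 146 − 22 = 124; low deductible gives 113 − 3 = 110. No deviation. ✓
  Risky: low deductible gives 113 − 4 = 109; high deductible gives 146 − 30 = 116. Would deviate. ✗
Try safe → low deductible, risky → high deductible:
  If types separate, low deductible earns payment 146 and high deductible earns 113.
  Safe: low deductible gives 146 − 3 = 143; high deductible gives 113 − 22 = 91. No deviation. ✓
  Risky: high deductible gives 113 − 30 = 83; low deductible gives 146 − 4 = 142. Would deviate. ✗
Neither assignment is incentive-compatible.

None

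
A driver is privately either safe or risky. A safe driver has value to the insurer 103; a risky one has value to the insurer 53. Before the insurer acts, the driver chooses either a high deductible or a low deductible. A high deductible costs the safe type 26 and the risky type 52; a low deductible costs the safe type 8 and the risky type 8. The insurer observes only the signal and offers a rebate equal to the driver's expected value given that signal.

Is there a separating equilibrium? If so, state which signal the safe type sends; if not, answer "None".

Try safe → high deductible, risky → low deductible:
  Under separation the insurer infers type exactly: high deductible → safe (pays 103), low deductible → risky (pays 53).
  Safe: high deductible gives 103 − 26 = 77; low deductible gives 53 − 8 = 45. No deviation. ✓
  Risky: low deductible gives 53 − 8 = 45; high deductible gives 103 − 52 = 51. Would deviate. ✗
Try safe → low deductible, risky → high deductible:
  Under separation the insurer infers type exactly: low deductible → safe (pays 103), high deductible → risky (pays 53).
  Safe: low deductible gives 103 − 8 = 95; high deductible gives 53 − 26 = 27. No deviation. ✓
  Risky: high deductible gives 53 − 52 = 1; low deductible gives 103 − 8 = 95. Would deviate. ✗
Neither assignment is incentive-compatible.

None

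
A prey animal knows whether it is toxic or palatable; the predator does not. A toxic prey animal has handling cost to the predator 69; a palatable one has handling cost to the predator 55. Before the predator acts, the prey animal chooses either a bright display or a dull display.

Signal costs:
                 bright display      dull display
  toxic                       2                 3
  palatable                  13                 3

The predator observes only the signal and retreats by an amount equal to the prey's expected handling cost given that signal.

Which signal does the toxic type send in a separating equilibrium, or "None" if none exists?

None

Try toxic → bright display, palatable → dull display:
  If types separate, bright display earns payment 69 and dull display earns 55.
  Toxic: bright display gives 69 − 2 = 67; dull display gives 55 − 3 = 52. No deviation. ✓
  Palatable: dull display gives 55 − 3 = 52; bright display gives 69 − 13 = 56. Would deviate. ✗
Try toxic → dull display, palatable → bright display:
  If types separate, dull display earns payment 69 and bright display earns 55.
  Toxic: dull display gives 69 − 3 = 66; bright display gives 55 − 2 = 53. No deviation. ✓
  Palatable: bright display gives 55 − 13 = 42; dull display gives 69 − 3 = 66. Would deviate. ✗
Neither assignment is incentive-compatible.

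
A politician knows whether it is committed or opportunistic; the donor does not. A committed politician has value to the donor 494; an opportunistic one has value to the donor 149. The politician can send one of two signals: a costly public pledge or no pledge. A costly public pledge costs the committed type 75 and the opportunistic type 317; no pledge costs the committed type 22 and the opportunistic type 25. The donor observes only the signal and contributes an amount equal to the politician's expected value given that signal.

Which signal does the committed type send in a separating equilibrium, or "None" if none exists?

Try committed → pledge, opportunistic → no pledge:
  If types separate, pledge earns payment 494 and no pledge earns 149.
  Committed: pledge gives 494 − 75 = 419; no pledge gives 149 − 22 = 127. No deviation. ✓
  Opportunistic: no pledge gives 149 − 25 = 124; pledge gives 494 − 317 = 177. Would deviate. ✗
Try committed → no pledge, opportunistic → pledge:
  If types separate, no pledge earns payment 494 and pledge earns 149.
  Committed: no pledge gives 494 − 22 = 472; pledge gives 149 − 75 = 74. No deviation. ✓
  Opportunistic: pledge gives 149 − 317 = -168; no pledge gives 494 − 25 = 469. Would deviate. ✗
Neither assignment is incentive-compatible.

None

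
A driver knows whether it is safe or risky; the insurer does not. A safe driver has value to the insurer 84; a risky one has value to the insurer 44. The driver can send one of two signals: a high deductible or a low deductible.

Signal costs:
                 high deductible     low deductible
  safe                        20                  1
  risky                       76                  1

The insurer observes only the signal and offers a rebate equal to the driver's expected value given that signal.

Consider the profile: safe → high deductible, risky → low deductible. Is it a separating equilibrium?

Yes

If types separate, high deductible earns payment 84 and low deductible earns 44.
Safe: high deductible gives 84 − 20 = 64; low deductible gives 44 − 1 = 43. No deviation. ✓
Risky: low deductible gives 44 − 1 = 43; high deductible gives 84 − 76 = 8. No deviation. ✓
Neither type gains from mimicking the other.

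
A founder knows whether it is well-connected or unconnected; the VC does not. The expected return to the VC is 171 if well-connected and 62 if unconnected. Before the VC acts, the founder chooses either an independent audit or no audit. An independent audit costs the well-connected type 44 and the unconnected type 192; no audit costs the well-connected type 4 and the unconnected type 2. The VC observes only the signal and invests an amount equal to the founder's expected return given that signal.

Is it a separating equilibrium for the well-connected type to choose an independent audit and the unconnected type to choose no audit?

If types separate, audit earns payment 171 and no audit earns 62.
Well-connected: audit gives 171 − 44 = 127; no audit gives 62 − 4 = 58. No deviation. ✓
Unconnected: no audit gives 62 − 2 = 60; audit gives 171 − 192 = -21. No deviation. ✓
Both incentive constraints hold.

Yes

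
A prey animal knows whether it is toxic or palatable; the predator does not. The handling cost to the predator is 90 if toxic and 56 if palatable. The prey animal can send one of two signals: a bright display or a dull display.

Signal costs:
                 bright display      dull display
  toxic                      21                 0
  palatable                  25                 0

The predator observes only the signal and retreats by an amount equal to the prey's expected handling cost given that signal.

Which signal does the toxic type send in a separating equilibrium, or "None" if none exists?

Try toxic → bright display, palatable → dull display:
  If types separate, bright display earns payment 90 and dull display earns 56.
  Toxic: bright display gives 90 − 21 = 69; dull display gives 56 − 0 = 56. No deviation. ✓
  Palatable: dull display gives 56 − 0 = 56; bright display gives 90 − 25 = 65. Would deviate. ✗
Try toxic → dull display, palatable → bright display:
  If types separate, dull display earns payment 90 and bright display earns 56.
  Toxic: dull display gives 90 − 0 = 90; bright display gives 56 − 21 = 35. No deviation. ✓
  Palatable: bright display gives 56 − 25 = 31; dull display gives 90 − 0 = 90. Would deviate. ✗
Neither assignment is incentive-compatible.

None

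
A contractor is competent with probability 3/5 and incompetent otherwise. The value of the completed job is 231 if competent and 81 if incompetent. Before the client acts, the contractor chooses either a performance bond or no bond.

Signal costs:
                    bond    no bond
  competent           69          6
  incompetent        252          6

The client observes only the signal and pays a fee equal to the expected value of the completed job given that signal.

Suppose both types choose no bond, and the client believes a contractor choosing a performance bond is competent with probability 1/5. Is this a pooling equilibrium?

At the pooled signal (no bond) the client holds the prior 3/5 and pays 3/5·231 + 2/5·81 = 171. Off-path (bond) belief 1/5 gives 1/5·231 + 4/5·81 = 111.
Competent: no bond gives 171 − 6 = 165; bond gives 111 − 69 = 42. Stays. ✓
Incompetent: no bond gives 171 − 6 = 165; bond gives 111 − 252 = -141. Stays. ✓

Yes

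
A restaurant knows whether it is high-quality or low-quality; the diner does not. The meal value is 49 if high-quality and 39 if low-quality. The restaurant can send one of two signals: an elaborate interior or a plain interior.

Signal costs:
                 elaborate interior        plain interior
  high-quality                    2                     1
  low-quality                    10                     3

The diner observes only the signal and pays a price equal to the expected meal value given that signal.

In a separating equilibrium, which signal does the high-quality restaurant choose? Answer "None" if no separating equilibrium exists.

Try high-quality → elaborate interior, low-quality → plain interior:
  If types separate, elaborate interior earns payment 49 and plain interior earns 39.
  High-quality: elaborate interior gives 49 − 2 = 47; plain interior gives 39 − 1 = 38. No deviation. ✓
  Low-quality: plain interior gives 39 − 3 = 36; elaborate interior gives 49 − 10 = 39. Would deviate. ✗
Try high-quality → plain interior, low-quality → elaborate interior:
  If types separate, plain interior earns payment 49 and elaborate interior earns 39.
  High-quality: plain interior gives 49 − 1 = 48; elaborate interior gives 39 − 2 = 37. No deviation. ✓
  Low-quality: elaborate interior gives 39 − 10 = 29; plain interior gives 49 − 3 = 46. Would deviate. ✗
Neither assignment is incentive-compatible.

None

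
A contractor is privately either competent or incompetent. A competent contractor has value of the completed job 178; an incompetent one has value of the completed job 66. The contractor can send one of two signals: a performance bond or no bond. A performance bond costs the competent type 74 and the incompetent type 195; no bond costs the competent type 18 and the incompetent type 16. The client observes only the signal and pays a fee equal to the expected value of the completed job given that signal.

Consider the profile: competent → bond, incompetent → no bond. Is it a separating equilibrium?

Under separation the client infers type exactly: bond → competent (pays 178), no bond → incompetent (pays 66).
Competent: bond gives 178 − 74 = 104; no bond gives 66 − 18 = 48. No deviation. ✓
Incompetent: no bond gives 66 − 16 = 50; bond gives 178 − 195 = -17. No deviation. ✓
Neither type gains from mimicking the other.

Yes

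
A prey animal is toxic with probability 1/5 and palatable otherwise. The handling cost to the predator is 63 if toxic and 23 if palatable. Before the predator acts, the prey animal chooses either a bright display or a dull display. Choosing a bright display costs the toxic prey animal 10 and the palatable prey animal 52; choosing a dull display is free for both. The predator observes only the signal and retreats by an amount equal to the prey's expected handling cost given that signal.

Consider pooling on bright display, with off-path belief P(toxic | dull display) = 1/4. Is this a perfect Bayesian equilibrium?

At the pooled signal (bright display) the predator holds the prior 1/5 and pays 1/5·63 + 4/5·23 = 31. Off-path (dull display) belief 1/4 gives 1/4·63 + 3/4·23 = 33.
Toxic: bright display gives 31 − 10 = 21; dull display gives 33 − 0 = 33. Deviates. ✗
Palatable: bright display gives 31 − 52 = -21; dull display gives 33 − 0 = 33. Deviates. ✗

No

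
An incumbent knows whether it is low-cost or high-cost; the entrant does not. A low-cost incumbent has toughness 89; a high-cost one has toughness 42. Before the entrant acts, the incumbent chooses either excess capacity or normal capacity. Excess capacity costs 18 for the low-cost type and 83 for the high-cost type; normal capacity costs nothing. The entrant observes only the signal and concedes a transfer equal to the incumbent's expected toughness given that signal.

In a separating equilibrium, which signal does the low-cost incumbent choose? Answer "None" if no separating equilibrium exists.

Try low-cost → excess capacity, high-cost → normal capacity:
  If types separate, excess capacity earns payment 89 and normal capacity earns 42.
  Low-cost: excess capacity gives 89 − 18 = 71; normal capacity gives 42 − 0 = 42. No deviation. ✓
  High-cost: normal capacity gives 42 − 0 = 42; excess capacity gives 89 − 83 = 6. No deviation. ✓
Both hold — the low-cost type sends excess capacity.

excess capacity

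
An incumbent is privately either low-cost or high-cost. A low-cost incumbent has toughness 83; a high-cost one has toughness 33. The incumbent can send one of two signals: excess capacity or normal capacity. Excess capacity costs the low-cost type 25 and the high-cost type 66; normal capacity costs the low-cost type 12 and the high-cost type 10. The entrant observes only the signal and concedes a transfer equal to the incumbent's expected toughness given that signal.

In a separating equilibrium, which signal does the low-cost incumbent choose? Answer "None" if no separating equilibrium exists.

excess capacity

Try low-cost → excess capacity, high-cost → normal capacity:
  Under separation the entrant infers type exactly: excess capacity → low-cost (pays 83), normal capacity → high-cost (pays 33).
  Low-cost: excess capacity gives 83 − 25 = 58; normal capacity gives 33 − 12 = 21. No deviation. ✓
  High-cost: normal capacity gives 33 − 10 = 23; excess capacity gives 83 − 66 = 17. No deviation. ✓
Both hold — the low-cost type sends excess capacity.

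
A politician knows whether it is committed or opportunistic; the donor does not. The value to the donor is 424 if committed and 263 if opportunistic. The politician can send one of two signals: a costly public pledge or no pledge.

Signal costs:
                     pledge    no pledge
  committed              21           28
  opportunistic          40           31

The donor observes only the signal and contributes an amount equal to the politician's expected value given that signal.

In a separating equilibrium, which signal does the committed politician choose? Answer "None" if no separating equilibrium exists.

Try committed → pledge, opportunistic → no pledge:
  If types separate, pledge earns payment 424 and no pledge earns 263.
  Committed: pledge gives 424 − 21 = 403; no pledge gives 263 − 28 = 235. No deviation. ✓
  Opportunistic: no pledge gives 263 − 31 = 232; pledge gives 424 − 40 = 384. Would deviate. ✗
Try committed → no pledge, opportunistic → pledge:
  If types separate, no pledge earns payment 424 and pledge earns 263.
  Committed: no pledge gives 424 − 28 = 396; pledge gives 263 − 21 = 242. No deviation. ✓
  Opportunistic: pledge gives 263 − 40 = 223; no pledge gives 424 − 31 = 393. Would deviate. ✗
Neither assignment is incentive-compatible.

None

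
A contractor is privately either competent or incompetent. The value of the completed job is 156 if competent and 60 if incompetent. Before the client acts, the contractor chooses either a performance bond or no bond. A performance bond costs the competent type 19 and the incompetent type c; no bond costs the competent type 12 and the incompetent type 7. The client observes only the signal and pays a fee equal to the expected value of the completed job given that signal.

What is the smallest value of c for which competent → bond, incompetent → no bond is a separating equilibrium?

Under separation: bond → competent (pays 156); no bond → incompetent (pays 60).
Competent: 156 − 19 = 137 ≥ 60 − 12 = 48. Holds regardless of c. ✓
Incompetent: 60 − 7 ≥ 156 − c, so c ≥ 156 − 53 = 103.

103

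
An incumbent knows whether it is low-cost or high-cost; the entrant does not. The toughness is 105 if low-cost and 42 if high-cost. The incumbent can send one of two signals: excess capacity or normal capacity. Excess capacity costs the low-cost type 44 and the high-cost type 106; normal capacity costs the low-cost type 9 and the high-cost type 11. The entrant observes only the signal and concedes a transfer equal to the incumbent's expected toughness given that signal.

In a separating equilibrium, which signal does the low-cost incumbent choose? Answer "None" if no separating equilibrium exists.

Try low-cost → excess capacity, high-cost → normal capacity:
  If types separate, excess capacity earns payment 105 and normal capacity earns 42.
  Low-cost: excess capacity gives 105 − 44 = 61; normal capacity gives 42 − 9 = 33. No deviation. ✓
  High-cost: normal capacity gives 42 − 11 = 31; excess capacity gives 105 − 106 = -1. No deviation. ✓
Both hold — the low-cost type sends excess capacity.

excess capacity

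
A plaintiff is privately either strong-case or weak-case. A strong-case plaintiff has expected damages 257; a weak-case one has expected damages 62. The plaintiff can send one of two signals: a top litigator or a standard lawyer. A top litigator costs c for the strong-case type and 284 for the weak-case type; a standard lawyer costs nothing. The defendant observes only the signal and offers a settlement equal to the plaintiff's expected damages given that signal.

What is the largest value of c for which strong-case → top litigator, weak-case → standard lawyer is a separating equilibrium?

195

Under separation: top litigator → strong-case (pays 257); standard lawyer → weak-case (pays 62).
Weak-case: 62 − 0 = 62 ≥ 257 − 284 = -27. Holds regardless of c. ✓
Strong-case: 257 − c ≥ 62 − 0, so c ≤ 257 − 62 = 195.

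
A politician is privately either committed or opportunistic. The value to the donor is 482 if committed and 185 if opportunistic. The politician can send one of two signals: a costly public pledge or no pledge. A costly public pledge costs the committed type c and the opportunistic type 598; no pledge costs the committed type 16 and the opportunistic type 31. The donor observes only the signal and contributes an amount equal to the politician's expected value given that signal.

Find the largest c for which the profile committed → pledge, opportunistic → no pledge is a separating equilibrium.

Under separation: pledge → committed (pays 482); no pledge → opportunistic (pays 185).
Opportunistic: 185 − 31 = 154 ≥ 482 − 598 = -116. Holds regardless of c. ✓
Committed: 482 − c ≥ 185 − 16, so c ≤ 482 − 169 = 313.

313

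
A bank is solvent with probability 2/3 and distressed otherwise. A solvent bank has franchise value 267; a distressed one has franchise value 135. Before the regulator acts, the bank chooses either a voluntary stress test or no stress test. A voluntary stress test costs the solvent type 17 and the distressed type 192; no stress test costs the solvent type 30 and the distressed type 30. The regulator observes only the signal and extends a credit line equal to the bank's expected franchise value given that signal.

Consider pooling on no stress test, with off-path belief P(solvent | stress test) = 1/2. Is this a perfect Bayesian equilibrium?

Yes

On the equilibrium path (no stress test) the regulator holds the prior 2/3 and pays 2/3·267 + 1/3·135 = 223. Off-path (stress test) belief 1/2 gives 1/2·267 + 1/2·135 = 201.
Solvent: no stress test gives 223 − 30 = 193; stress test gives 201 − 17 = 184. Stays. ✓
Distressed: no stress test gives 223 − 30 = 193; stress test gives 201 − 192 = 9. Stays. ✓
Beliefs are Bayes-consistent on-path and both types best-respond.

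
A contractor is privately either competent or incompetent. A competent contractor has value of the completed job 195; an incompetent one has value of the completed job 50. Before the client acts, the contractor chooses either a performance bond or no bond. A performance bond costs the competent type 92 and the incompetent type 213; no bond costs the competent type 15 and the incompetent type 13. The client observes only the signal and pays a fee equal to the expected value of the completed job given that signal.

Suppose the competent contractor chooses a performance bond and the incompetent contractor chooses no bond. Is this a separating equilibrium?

If types separate, bond earns payment 195 and no bond earns 50.
Competent: bond gives 195 − 92 = 103; no bond gives 50 − 15 = 35. No deviation. ✓
Incompetent: no bond gives 50 − 13 = 37; bond gives 195 − 213 = -18. No deviation. ✓
Neither type gains from mimicking the other.

Yes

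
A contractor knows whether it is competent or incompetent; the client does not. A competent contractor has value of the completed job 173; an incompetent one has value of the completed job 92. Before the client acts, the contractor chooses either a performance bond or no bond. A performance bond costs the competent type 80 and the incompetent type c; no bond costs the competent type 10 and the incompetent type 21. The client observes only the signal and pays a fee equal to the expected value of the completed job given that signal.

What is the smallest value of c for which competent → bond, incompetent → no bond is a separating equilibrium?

102

Under separation: bond → competent (pays 173); no bond → incompetent (pays 92).
Competent: 173 − 80 = 93 ≥ 92 − 10 = 82. Holds regardless of c. ✓
Incompetent: 92 − 21 ≥ 173 − c, so c ≥ 173 − 71 = 102.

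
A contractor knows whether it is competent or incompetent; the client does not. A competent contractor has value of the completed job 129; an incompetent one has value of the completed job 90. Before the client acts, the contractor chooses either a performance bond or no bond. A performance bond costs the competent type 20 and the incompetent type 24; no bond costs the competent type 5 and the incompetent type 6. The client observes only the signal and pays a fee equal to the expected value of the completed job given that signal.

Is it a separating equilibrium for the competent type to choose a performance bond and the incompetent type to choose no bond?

If types separate, bond earns payment 129 and no bond earns 90.
Competent: bond gives 129 − 20 = 109; no bond gives 90 − 5 = 85. No deviation. ✓
Incompetent: no bond gives 90 − 6 = 84; bond gives 129 − 24 = 105. Would deviate. ✗

No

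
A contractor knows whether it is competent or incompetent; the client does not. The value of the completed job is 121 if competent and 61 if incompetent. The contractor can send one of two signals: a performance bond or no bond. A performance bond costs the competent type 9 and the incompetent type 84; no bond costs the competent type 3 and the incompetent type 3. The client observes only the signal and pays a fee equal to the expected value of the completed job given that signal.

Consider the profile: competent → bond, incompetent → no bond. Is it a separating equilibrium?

Yes

Under separation the client infers type exactly: bond → competent (pays 121), no bond → incompetent (pays 61).
Competent: bond gives 121 − 9 = 112; no bond gives 61 − 3 = 58. No deviation. ✓
Incompetent: no bond gives 61 − 3 = 58; bond gives 121 − 84 = 37. No deviation. ✓
Both incentive constraints hold.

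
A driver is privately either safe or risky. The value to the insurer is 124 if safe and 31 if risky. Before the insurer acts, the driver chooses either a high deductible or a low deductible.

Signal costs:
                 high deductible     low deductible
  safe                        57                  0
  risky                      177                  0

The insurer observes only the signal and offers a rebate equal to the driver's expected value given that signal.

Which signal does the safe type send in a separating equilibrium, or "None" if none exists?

high deductible

Try safe → high deductible, risky → low deductible:
  If types separate, high deductible earns payment 124 and low deductible earns 31.
  Safe: high deductible gives 124 − 57 = 67; low deductible gives 31 − 0 = 31. No deviation. ✓
  Risky: low deductible gives 31 − 0 = 31; high deductible gives 124 − 177 = -53. No deviation. ✓
Both hold — the safe type sends high deductible.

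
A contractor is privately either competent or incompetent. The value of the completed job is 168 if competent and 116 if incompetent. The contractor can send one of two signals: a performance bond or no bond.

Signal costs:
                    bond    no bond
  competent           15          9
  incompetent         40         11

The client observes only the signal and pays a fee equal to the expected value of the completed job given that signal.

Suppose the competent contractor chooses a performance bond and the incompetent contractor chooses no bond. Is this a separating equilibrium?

Under separation the client infers type exactly: bond → competent (pays 168), no bond → incompetent (pays 116).
Competent: bond gives 168 − 15 = 153; no bond gives 116 − 9 = 107. No deviation. ✓
Incompetent: no bond gives 116 − 11 = 105; bond gives 168 − 40 = 128. Would deviate. ✗

No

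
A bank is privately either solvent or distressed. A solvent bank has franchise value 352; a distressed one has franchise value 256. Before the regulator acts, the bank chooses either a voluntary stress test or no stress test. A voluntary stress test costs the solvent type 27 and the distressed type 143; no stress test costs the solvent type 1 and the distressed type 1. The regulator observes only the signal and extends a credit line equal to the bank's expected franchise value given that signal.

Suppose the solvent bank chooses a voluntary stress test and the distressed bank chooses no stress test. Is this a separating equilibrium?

Yes

If types separate, stress test earns payment 352 and no stress test earns 256.
Solvent: stress test gives 352 − 27 = 325; no stress test gives 256 − 1 = 255. No deviation. ✓
Distressed: no stress test gives 256 − 1 = 255; stress test gives 352 − 143 = 209. No deviation. ✓
Neither type gains from mimicking the other.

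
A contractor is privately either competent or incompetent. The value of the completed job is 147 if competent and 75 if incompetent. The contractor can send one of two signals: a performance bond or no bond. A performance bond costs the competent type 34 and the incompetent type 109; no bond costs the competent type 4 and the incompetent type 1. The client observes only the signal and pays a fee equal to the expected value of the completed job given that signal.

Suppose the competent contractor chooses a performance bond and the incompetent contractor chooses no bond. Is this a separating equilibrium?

If types separate, bond earns payment 147 and no bond earns 75.
Competent: bond gives 147 − 34 = 113; no bond gives 75 − 4 = 71. No deviation. ✓
Incompetent: no bond gives 75 − 1 = 74; bond gives 147 − 109 = 38. No deviation. ✓
Neither type gains from mimicking the other.

Yes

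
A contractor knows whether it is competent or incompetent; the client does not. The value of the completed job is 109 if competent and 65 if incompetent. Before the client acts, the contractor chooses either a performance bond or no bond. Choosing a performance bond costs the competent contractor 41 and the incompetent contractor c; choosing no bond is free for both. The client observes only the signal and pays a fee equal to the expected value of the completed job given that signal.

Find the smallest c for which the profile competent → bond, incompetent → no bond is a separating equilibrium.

Under separation: bond → competent (pays 109); no bond → incompetent (pays 65).
Competent: 109 − 41 = 68 ≥ 65 − 0 = 65. Holds regardless of c. ✓
Incompetent: 65 − 0 ≥ 109 − c, so c ≥ 109 − 65 = 44.

44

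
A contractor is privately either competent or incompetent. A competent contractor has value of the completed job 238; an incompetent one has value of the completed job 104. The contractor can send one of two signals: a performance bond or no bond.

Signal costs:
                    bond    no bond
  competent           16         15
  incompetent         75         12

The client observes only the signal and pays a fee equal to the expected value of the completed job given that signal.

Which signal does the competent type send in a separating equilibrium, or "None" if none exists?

None

Try competent → bond, incompetent → no bond:
  Under separation the client infers type exactly: bond → competent (pays 238), no bond → incompetent (pays 104).
  Competent: bond gives 238 − 16 = 222; no bond gives 104 − 15 = 89. No deviation. ✓
  Incompetent: no bond gives 104 − 12 = 92; bond gives 238 − 75 = 163. Would deviate. ✗
Try competent → no bond, incompetent → bond:
  Under separation the client infers type exactly: no bond → competent (pays 238), bond → incompetent (pays 104).
  Competent: no bond gives 238 − 15 = 223; bond gives 104 − 16 = 88. No deviation. ✓
  Incompetent: bond gives 104 − 75 = 29; no bond gives 238 − 12 = 226. Would deviate. ✗
Neither assignment is incentive-compatible.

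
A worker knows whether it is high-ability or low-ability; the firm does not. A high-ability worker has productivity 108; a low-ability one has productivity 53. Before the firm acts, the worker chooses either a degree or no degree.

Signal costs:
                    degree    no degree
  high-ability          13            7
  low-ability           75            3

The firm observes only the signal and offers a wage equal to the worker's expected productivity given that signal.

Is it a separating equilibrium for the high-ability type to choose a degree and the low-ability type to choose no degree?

Yes

Under separation the firm infers type exactly: degree → high-ability (pays 108), no degree → low-ability (pays 53).
High-ability: degree gives 108 − 13 = 95; no degree gives 53 − 7 = 46. No deviation. ✓
Low-ability: no degree gives 53 − 3 = 50; degree gives 108 − 75 = 33. No deviation. ✓
Both incentive constraints hold.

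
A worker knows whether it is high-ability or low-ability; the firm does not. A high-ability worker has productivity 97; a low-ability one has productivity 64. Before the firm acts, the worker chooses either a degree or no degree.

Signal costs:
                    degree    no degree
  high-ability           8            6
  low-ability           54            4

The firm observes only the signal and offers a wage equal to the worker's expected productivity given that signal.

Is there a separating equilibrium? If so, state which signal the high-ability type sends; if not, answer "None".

degree

Try high-ability → degree, low-ability → no degree:
  If types separate, degree earns payment 97 and no degree earns 64.
  High-ability: degree gives 97 − 8 = 89; no degree gives 64 − 6 = 58. No deviation. ✓
  Low-ability: no degree gives 64 − 4 = 60; degree gives 97 − 54 = 43. No deviation. ✓
Both hold — the high-ability type sends degree.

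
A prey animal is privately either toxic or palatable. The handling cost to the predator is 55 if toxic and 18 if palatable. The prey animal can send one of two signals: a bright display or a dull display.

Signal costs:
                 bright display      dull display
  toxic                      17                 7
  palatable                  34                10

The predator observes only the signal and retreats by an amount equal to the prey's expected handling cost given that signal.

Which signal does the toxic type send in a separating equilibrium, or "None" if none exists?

Try toxic → bright display, palatable → dull display:
  If types separate, bright display earns payment 55 and dull display earns 18.
  Toxic: bright display gives 55 − 17 = 38; dull display gives 18 − 7 = 11. No deviation. ✓
  Palatable: dull display gives 18 − 10 = 8; bright display gives 55 − 34 = 21. Would deviate. ✗
Try toxic → dull display, palatable → bright display:
  If types separate, dull display earns payment 55 and bright display earns 18.
  Toxic: dull display gives 55 − 7 = 48; bright display gives 18 − 17 = 1. No deviation. ✓
  Palatable: bright display gives 18 − 34 = -16; dull display gives 55 − 10 = 45. Would deviate. ✗
Neither assignment is incentive-compatible.

None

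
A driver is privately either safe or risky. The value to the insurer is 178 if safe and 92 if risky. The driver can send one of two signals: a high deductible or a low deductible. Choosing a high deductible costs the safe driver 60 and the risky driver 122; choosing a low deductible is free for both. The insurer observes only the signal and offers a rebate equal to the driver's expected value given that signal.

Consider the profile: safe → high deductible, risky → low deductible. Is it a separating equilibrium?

Yes

If types separate, high deductible earns payment 178 and low deductible earns 92.
Safe: high deductible gives 178 − 60 = 118; low deductible gives 92 − 0 = 92. No deviation. ✓
Risky: low deductible gives 92 − 0 = 92; high deductible gives 178 − 122 = 56. No deviation. ✓
Both incentive constraints hold.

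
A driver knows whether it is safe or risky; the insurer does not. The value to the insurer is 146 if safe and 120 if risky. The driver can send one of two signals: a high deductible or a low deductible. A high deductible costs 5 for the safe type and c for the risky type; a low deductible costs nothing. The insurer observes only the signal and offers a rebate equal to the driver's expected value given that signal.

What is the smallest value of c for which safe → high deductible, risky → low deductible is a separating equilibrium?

Under separation: high deductible → safe (pays 146); low deductible → risky (pays 120).
Safe: 146 − 5 = 141 ≥ 120 − 0 = 120. Holds regardless of c. ✓
Risky: 120 − 0 ≥ 146 − c, so c ≥ 146 − 120 = 26.

26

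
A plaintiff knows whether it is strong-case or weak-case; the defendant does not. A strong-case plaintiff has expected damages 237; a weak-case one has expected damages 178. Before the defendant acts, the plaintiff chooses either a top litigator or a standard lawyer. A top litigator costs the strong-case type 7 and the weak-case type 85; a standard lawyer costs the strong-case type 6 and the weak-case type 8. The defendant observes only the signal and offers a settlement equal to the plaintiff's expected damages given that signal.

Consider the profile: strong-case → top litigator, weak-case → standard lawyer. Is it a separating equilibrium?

Yes

If types separate, top litigator earns payment 237 and standard lawyer earns 178.
Strong-case: top litigator gives 237 − 7 = 230; standard lawyer gives 178 − 6 = 172. No deviation. ✓
Weak-case: standard lawyer gives 178 − 8 = 170; top litigator gives 237 − 85 = 152. No deviation. ✓
Neither type gains from mimicking the other.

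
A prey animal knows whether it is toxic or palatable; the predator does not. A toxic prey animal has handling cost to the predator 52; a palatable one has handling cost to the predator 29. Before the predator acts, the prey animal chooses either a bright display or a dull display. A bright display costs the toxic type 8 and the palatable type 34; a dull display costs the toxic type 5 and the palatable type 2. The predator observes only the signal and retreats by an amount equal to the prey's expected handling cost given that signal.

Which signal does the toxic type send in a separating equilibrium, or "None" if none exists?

Try toxic → bright display, palatable → dull display:
  Under separation the predator infers type exactly: bright display → toxic (pays 52), dull display → palatable (pays 29).
  Toxic: bright display gives 52 − 8 = 44; dull display gives 29 − 5 = 24. No deviation. ✓
  Palatable: dull display gives 29 − 2 = 27; bright display gives 52 − 34 = 18. No deviation. ✓
Both hold — the toxic type sends bright display.

bright display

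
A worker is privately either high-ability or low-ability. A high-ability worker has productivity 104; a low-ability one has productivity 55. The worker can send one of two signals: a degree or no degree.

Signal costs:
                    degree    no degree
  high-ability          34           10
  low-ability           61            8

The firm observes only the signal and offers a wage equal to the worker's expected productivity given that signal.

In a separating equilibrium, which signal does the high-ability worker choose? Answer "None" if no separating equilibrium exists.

Try high-ability → degree, low-ability → no degree:
  If types separate, degree earns payment 104 and no degree earns 55.
  High-ability: degree gives 104 − 34 = 70; no degree gives 55 − 10 = 45. No deviation. ✓
  Low-ability: no degree gives 55 − 8 = 47; degree gives 104 − 61 = 43. No deviation. ✓
Both hold — the high-ability type sends degree.

degree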